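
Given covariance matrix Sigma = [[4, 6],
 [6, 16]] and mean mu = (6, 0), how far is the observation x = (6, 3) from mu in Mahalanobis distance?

Step 1 — centre the observation: (x - mu) = (0, 3).

Step 2 — invert Sigma. det(Sigma) = 4·16 - (6)² = 28.
  Sigma^{-1} = (1/det) · [[d, -b], [-b, a]] = [[0.5714, -0.2143],
 [-0.2143, 0.1429]].

Step 3 — form the quadratic (x - mu)^T · Sigma^{-1} · (x - mu):
  Sigma^{-1} · (x - mu) = (-0.6429, 0.4286).
  (x - mu)^T · [Sigma^{-1} · (x - mu)] = (0)·(-0.6429) + (3)·(0.4286) = 1.2857.

Step 4 — take square root: d = √(1.2857) ≈ 1.1339.

d(x, mu) = √(1.2857) ≈ 1.1339


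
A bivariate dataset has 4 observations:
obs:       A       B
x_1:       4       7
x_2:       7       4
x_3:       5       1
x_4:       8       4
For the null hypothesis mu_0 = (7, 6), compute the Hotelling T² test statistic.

Step 1 — sample mean vector:
  mean(A) = (4 + 7 + 5 + 8) / 4 = 24/4 = 6
  mean(B) = (7 + 4 + 1 + 4) / 4 = 16/4 = 4
  x̄ = (6, 4),  deviation x̄ - mu_0 = (6, 4) - (7, 6) = (-1, -2).

Step 2 — sample covariance matrix, S[i,j] = (1/(n-1)) · Σ_k (x_{k,i} - mean_i) · (x_{k,j} - mean_j), divisor n-1 = 3:
  S[A,A] = ((-2)·(-2) + (1)·(1) + (-1)·(-1) + (2)·(2)) / 3 = 10/3 = 3.3333
  S[A,B] = ((-2)·(3) + (1)·(0) + (-1)·(-3) + (2)·(0)) / 3 = -3/3 = -1
  S[B,B] = ((3)·(3) + (0)·(0) + (-3)·(-3) + (0)·(0)) / 3 = 18/3 = 6
  S = [[3.3333, -1],
 [-1, 6]].

Step 3 — invert S. det(S) = 3.3333·6 - (-1)² = 19.
  S^{-1} = (1/det) · [[d, -b], [-b, a]] = [[0.3158, 0.0526],
 [0.0526, 0.1754]].

Step 4 — quadratic form (x̄ - mu_0)^T · S^{-1} · (x̄ - mu_0):
  S^{-1} · (x̄ - mu_0) = (-0.4211, -0.4035),
  (x̄ - mu_0)^T · [...] = (-1)·(-0.4211) + (-2)·(-0.4035) = 1.2281.

Step 5 — scale by n: T² = 4 · 1.2281 = 4.9123.

T² ≈ 4.9123


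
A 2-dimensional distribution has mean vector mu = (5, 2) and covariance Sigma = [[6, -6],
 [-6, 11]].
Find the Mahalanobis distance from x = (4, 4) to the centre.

Step 1 — centre the observation: (x - mu) = (-1, 2).

Step 2 — invert Sigma. det(Sigma) = 6·11 - (-6)² = 30.
  Sigma^{-1} = (1/det) · [[d, -b], [-b, a]] = [[0.3667, 0.2],
 [0.2, 0.2]].

Step 3 — form the quadratic (x - mu)^T · Sigma^{-1} · (x - mu):
  Sigma^{-1} · (x - mu) = (0.0333, 0.2).
  (x - mu)^T · [Sigma^{-1} · (x - mu)] = (-1)·(0.0333) + (2)·(0.2) = 0.3667.

Step 4 — take square root: d = √(0.3667) ≈ 0.6055.

d(x, mu) = √(0.3667) ≈ 0.6055


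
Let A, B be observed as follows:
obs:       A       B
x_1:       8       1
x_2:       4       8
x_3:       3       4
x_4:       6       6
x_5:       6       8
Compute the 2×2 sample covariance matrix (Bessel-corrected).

Step 1 — column means:
  mean(A) = (8 + 4 + 3 + 6 + 6) / 5 = 27/5 = 5.4
  mean(B) = (1 + 8 + 4 + 6 + 8) / 5 = 27/5 = 5.4

Step 2 — sample covariance S[i,j] = (1/(n-1)) · Σ_k (x_{k,i} - mean_i) · (x_{k,j} - mean_j), with n-1 = 4.
  S[A,A] = ((2.6)·(2.6) + (-1.4)·(-1.4) + (-2.4)·(-2.4) + (0.6)·(0.6) + (0.6)·(0.6)) / 4 = 15.2/4 = 3.8
  S[A,B] = ((2.6)·(-4.4) + (-1.4)·(2.6) + (-2.4)·(-1.4) + (0.6)·(0.6) + (0.6)·(2.6)) / 4 = -9.8/4 = -2.45
  S[B,B] = ((-4.4)·(-4.4) + (2.6)·(2.6) + (-1.4)·(-1.4) + (0.6)·(0.6) + (2.6)·(2.6)) / 4 = 35.2/4 = 8.8

S is symmetric (S[j,i] = S[i,j]). Assembling:

S = [[3.8, -2.45],
 [-2.45, 8.8]]


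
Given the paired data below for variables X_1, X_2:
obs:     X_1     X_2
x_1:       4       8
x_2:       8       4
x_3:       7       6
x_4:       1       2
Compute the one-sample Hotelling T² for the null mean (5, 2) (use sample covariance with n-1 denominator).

Step 1 — sample mean vector:
  mean(X_1) = (4 + 8 + 7 + 1) / 4 = 20/4 = 5
  mean(X_2) = (8 + 4 + 6 + 2) / 4 = 20/4 = 5
  x̄ = (5, 5),  deviation x̄ - mu_0 = (5, 5) - (5, 2) = (0, 3).

Step 2 — sample covariance matrix, S[i,j] = (1/(n-1)) · Σ_k (x_{k,i} - mean_i) · (x_{k,j} - mean_j), divisor n-1 = 3:
  S[X_1,X_1] = ((-1)·(-1) + (3)·(3) + (2)·(2) + (-4)·(-4)) / 3 = 30/3 = 10
  S[X_1,X_2] = ((-1)·(3) + (3)·(-1) + (2)·(1) + (-4)·(-3)) / 3 = 8/3 = 2.6667
  S[X_2,X_2] = ((3)·(3) + (-1)·(-1) + (1)·(1) + (-3)·(-3)) / 3 = 20/3 = 6.6667
  S = [[10, 2.6667],
 [2.6667, 6.6667]].

Step 3 — invert S. det(S) = 10·6.6667 - (2.6667)² = 59.5556.
  S^{-1} = (1/det) · [[d, -b], [-b, a]] = [[0.1119, -0.0448],
 [-0.0448, 0.1679]].

Step 4 — quadratic form (x̄ - mu_0)^T · S^{-1} · (x̄ - mu_0):
  S^{-1} · (x̄ - mu_0) = (-0.1343, 0.5037),
  (x̄ - mu_0)^T · [...] = (0)·(-0.1343) + (3)·(0.5037) = 1.5112.

Step 5 — scale by n: T² = 4 · 1.5112 = 6.0448.

T² ≈ 6.0448


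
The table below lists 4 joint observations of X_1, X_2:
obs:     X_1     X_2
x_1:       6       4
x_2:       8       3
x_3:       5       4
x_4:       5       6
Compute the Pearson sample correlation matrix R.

Step 1 — column means:
  mean(X_1) = (6 + 8 + 5 + 5) / 4 = 24/4 = 6
  mean(X_2) = (4 + 3 + 4 + 6) / 4 = 17/4 = 4.25

Step 2 — sample variances and covariances s[i,j] = (1/(n-1)) · Σ_k (x_{k,i} - mean_i) · (x_{k,j} - mean_j), with n-1 = 3:
  s[X_1,X_1] = ((0)·(0) + (2)·(2) + (-1)·(-1) + (-1)·(-1)) / 3 = 6/3 = 2
  s[X_1,X_2] = ((0)·(-0.25) + (2)·(-1.25) + (-1)·(-0.25) + (-1)·(1.75)) / 3 = -4/3 = -1.3333
  s[X_2,X_2] = ((-0.25)·(-0.25) + (-1.25)·(-1.25) + (-0.25)·(-0.25) + (1.75)·(1.75)) / 3 = 4.75/3 = 1.5833
  Sample standard deviations s_i = √(s[i,i]):
  s(X_1) = √(2) = 1.4142
  s(X_2) = √(1.5833) = 1.2583

Step 3 — r_{ij} = s_{ij} / (s_i · s_j):
  r[X_1,X_1] = 1 (diagonal).
  r[X_1,X_2] = -1.3333 / (1.4142 · 1.2583) = -1.3333 / 1.7795 = -0.7493
  r[X_2,X_2] = 1 (diagonal).

R is symmetric with unit diagonal. Assembling:

R = [[1, -0.7493],
 [-0.7493, 1]]


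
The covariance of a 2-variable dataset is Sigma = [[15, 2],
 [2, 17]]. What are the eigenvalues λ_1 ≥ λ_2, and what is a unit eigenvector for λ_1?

Step 1 — characteristic polynomial of 2×2 Sigma:
  det(Sigma - λI) = λ² - trace · λ + det = 0.
  trace = 15 + 17 = 32, det = 15·17 - (2)² = 251.
Step 2 — discriminant:
  Δ = trace² - 4·det = 1024 - 1004 = 20.
Step 3 — eigenvalues:
  λ = (trace ± √Δ)/2 = (32 ± 4.4721)/2,
  λ_1 = 18.2361,  λ_2 = 13.7639.

Step 4 — unit eigenvector for λ_1: solve (Sigma - λ_1 I)v = 0. First row:
  (15 - 18.2361)·v_x + (2)·v_y = 0, i.e. (-3.2361)·v_x + (2)·v_y = 0,
  so v ∝ (b, λ_1 - a) = (2, 3.2361) = u.
  ||u|| = √((2)² + (3.2361)²) = √(14.4721) ≈ 3.8042,
  v_1 = u/||u|| ≈ (0.5257, 0.8507) (||v_1|| = 1).

λ_1 = 18.2361,  λ_2 = 13.7639;  v_1 ≈ (0.5257, 0.8507)


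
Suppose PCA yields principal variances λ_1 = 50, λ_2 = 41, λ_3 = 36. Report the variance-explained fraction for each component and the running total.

Step 1 — total variance = trace(Sigma) = Σ λ_i = 50 + 41 + 36 = 127.

Step 2 — fraction explained by component i = λ_i / Σ λ:
  PC1: 50/127 = 0.3937
  PC2: 41/127 = 0.3228
  PC3: 36/127 = 0.2835

Step 3 — cumulative fraction after k components = (λ_1 + ... + λ_k) / Σ λ:
  k = 1: 50/127 = 0.3937
  k = 2: (50 + 41)/127 = 91/127 = 0.7165
  k = 3: (50 + 41 + 36)/127 = 127/127 = 1

Summary (fraction, with percent):

explained: PC1 0.3937 (39.37%), PC2 0.3228 (32.28%), PC3 0.2835 (28.35%);  cumulative: 0.3937, 0.7165, 1


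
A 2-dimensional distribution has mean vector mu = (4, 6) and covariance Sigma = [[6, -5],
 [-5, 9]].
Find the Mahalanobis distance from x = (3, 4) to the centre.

Step 1 — centre the observation: (x - mu) = (-1, -2).

Step 2 — invert Sigma. det(Sigma) = 6·9 - (-5)² = 29.
  Sigma^{-1} = (1/det) · [[d, -b], [-b, a]] = [[0.3103, 0.1724],
 [0.1724, 0.2069]].

Step 3 — form the quadratic (x - mu)^T · Sigma^{-1} · (x - mu):
  Sigma^{-1} · (x - mu) = (-0.6552, -0.5862).
  (x - mu)^T · [Sigma^{-1} · (x - mu)] = (-1)·(-0.6552) + (-2)·(-0.5862) = 1.8276.

Step 4 — take square root: d = √(1.8276) ≈ 1.3519.

d(x, mu) = √(1.8276) ≈ 1.3519


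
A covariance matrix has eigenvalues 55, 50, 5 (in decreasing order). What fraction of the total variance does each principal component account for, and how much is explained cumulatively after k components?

Step 1 — total variance = trace(Sigma) = Σ λ_i = 55 + 50 + 5 = 110.

Step 2 — fraction explained by component i = λ_i / Σ λ:
  PC1: 55/110 = 0.5
  PC2: 50/110 = 0.4545
  PC3: 5/110 = 0.0455

Step 3 — cumulative fraction after k components = (λ_1 + ... + λ_k) / Σ λ:
  k = 1: 55/110 = 0.5
  k = 2: (55 + 50)/110 = 105/110 = 0.9545
  k = 3: (55 + 50 + 5)/110 = 110/110 = 1

Summary (fraction, with percent):

explained: PC1 0.5 (50%), PC2 0.4545 (45.45%), PC3 0.0455 (4.55%);  cumulative: 0.5, 0.9545, 1


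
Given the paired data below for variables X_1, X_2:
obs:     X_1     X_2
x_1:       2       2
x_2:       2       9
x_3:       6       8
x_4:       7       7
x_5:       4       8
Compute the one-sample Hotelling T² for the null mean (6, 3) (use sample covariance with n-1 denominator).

Step 1 — sample mean vector:
  mean(X_1) = (2 + 2 + 6 + 7 + 4) / 5 = 21/5 = 4.2
  mean(X_2) = (2 + 9 + 8 + 7 + 8) / 5 = 34/5 = 6.8
  x̄ = (4.2, 6.8),  deviation x̄ - mu_0 = (4.2, 6.8) - (6, 3) = (-1.8, 3.8).

Step 2 — sample covariance matrix, S[i,j] = (1/(n-1)) · Σ_k (x_{k,i} - mean_i) · (x_{k,j} - mean_j), divisor n-1 = 4:
  S[X_1,X_1] = ((-2.2)·(-2.2) + (-2.2)·(-2.2) + (1.8)·(1.8) + (2.8)·(2.8) + (-0.2)·(-0.2)) / 4 = 20.8/4 = 5.2
  S[X_1,X_2] = ((-2.2)·(-4.8) + (-2.2)·(2.2) + (1.8)·(1.2) + (2.8)·(0.2) + (-0.2)·(1.2)) / 4 = 8.2/4 = 2.05
  S[X_2,X_2] = ((-4.8)·(-4.8) + (2.2)·(2.2) + (1.2)·(1.2) + (0.2)·(0.2) + (1.2)·(1.2)) / 4 = 30.8/4 = 7.7
  S = [[5.2, 2.05],
 [2.05, 7.7]].

Step 3 — invert S. det(S) = 5.2·7.7 - (2.05)² = 35.8375.
  S^{-1} = (1/det) · [[d, -b], [-b, a]] = [[0.2149, -0.0572],
 [-0.0572, 0.1451]].

Step 4 — quadratic form (x̄ - mu_0)^T · S^{-1} · (x̄ - mu_0):
  S^{-1} · (x̄ - mu_0) = (-0.6041, 0.6543),
  (x̄ - mu_0)^T · [...] = (-1.8)·(-0.6041) + (3.8)·(0.6543) = 3.5739.

Step 5 — scale by n: T² = 5 · 3.5739 = 17.8696.

T² ≈ 17.8696


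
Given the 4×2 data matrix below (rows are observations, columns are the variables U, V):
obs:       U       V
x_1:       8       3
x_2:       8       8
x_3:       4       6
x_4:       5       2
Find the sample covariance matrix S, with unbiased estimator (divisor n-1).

Step 1 — column means:
  mean(U) = (8 + 8 + 4 + 5) / 4 = 25/4 = 6.25
  mean(V) = (3 + 8 + 6 + 2) / 4 = 19/4 = 4.75

Step 2 — sample covariance S[i,j] = (1/(n-1)) · Σ_k (x_{k,i} - mean_i) · (x_{k,j} - mean_j), with n-1 = 3.
  S[U,U] = ((1.75)·(1.75) + (1.75)·(1.75) + (-2.25)·(-2.25) + (-1.25)·(-1.25)) / 3 = 12.75/3 = 4.25
  S[U,V] = ((1.75)·(-1.75) + (1.75)·(3.25) + (-2.25)·(1.25) + (-1.25)·(-2.75)) / 3 = 3.25/3 = 1.0833
  S[V,V] = ((-1.75)·(-1.75) + (3.25)·(3.25) + (1.25)·(1.25) + (-2.75)·(-2.75)) / 3 = 22.75/3 = 7.5833

S is symmetric (S[j,i] = S[i,j]). Assembling:

S = [[4.25, 1.0833],
 [1.0833, 7.5833]]


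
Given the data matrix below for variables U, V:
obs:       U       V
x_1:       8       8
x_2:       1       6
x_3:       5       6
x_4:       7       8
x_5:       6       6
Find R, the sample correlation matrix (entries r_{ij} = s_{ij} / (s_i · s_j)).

Step 1 — column means:
  mean(U) = (8 + 1 + 5 + 7 + 6) / 5 = 27/5 = 5.4
  mean(V) = (8 + 6 + 6 + 8 + 6) / 5 = 34/5 = 6.8

Step 2 — sample variances and covariances s[i,j] = (1/(n-1)) · Σ_k (x_{k,i} - mean_i) · (x_{k,j} - mean_j), with n-1 = 4:
  s[U,U] = ((2.6)·(2.6) + (-4.4)·(-4.4) + (-0.4)·(-0.4) + (1.6)·(1.6) + (0.6)·(0.6)) / 4 = 29.2/4 = 7.3
  s[U,V] = ((2.6)·(1.2) + (-4.4)·(-0.8) + (-0.4)·(-0.8) + (1.6)·(1.2) + (0.6)·(-0.8)) / 4 = 8.4/4 = 2.1
  s[V,V] = ((1.2)·(1.2) + (-0.8)·(-0.8) + (-0.8)·(-0.8) + (1.2)·(1.2) + (-0.8)·(-0.8)) / 4 = 4.8/4 = 1.2
  Sample standard deviations s_i = √(s[i,i]):
  s(U) = √(7.3) = 2.7019
  s(V) = √(1.2) = 1.0954

Step 3 — r_{ij} = s_{ij} / (s_i · s_j):
  r[U,U] = 1 (diagonal).
  r[U,V] = 2.1 / (2.7019 · 1.0954) = 2.1 / 2.9597 = 0.7095
  r[V,V] = 1 (diagonal).

R is symmetric with unit diagonal. Assembling:

R = [[1, 0.7095],
 [0.7095, 1]]


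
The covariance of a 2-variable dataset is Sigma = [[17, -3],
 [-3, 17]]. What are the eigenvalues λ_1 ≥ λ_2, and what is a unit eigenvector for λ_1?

Step 1 — characteristic polynomial of 2×2 Sigma:
  det(Sigma - λI) = λ² - trace · λ + det = 0.
  trace = 17 + 17 = 34, det = 17·17 - (-3)² = 280.
Step 2 — discriminant:
  Δ = trace² - 4·det = 1156 - 1120 = 36.
Step 3 — eigenvalues:
  λ = (trace ± √Δ)/2 = (34 ± 6)/2,
  λ_1 = 20,  λ_2 = 14.

Step 4 — unit eigenvector for λ_1: solve (Sigma - λ_1 I)v = 0. First row:
  (17 - 20)·v_x + (-3)·v_y = 0, i.e. (-3)·v_x + (-3)·v_y = 0,
  so v ∝ (b, λ_1 - a) = (-3, 3); multiply by -1 so the first entry is positive: u = (3, -3).
  ||u|| = √((3)² + (-3)²) = √(18) ≈ 4.2426,
  v_1 = u/||u|| ≈ (0.7071, -0.7071) (||v_1|| = 1).

λ_1 = 20,  λ_2 = 14;  v_1 ≈ (0.7071, -0.7071)


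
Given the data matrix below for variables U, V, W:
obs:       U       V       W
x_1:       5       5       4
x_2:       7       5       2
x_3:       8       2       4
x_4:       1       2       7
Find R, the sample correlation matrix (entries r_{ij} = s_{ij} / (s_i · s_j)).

Step 1 — column means:
  mean(U) = (5 + 7 + 8 + 1) / 4 = 21/4 = 5.25
  mean(V) = (5 + 5 + 2 + 2) / 4 = 14/4 = 3.5
  mean(W) = (4 + 2 + 4 + 7) / 4 = 17/4 = 4.25

Step 2 — sample variances and covariances s[i,j] = (1/(n-1)) · Σ_k (x_{k,i} - mean_i) · (x_{k,j} - mean_j), with n-1 = 3:
  s[U,U] = ((-0.25)·(-0.25) + (1.75)·(1.75) + (2.75)·(2.75) + (-4.25)·(-4.25)) / 3 = 28.75/3 = 9.5833
  s[U,V] = ((-0.25)·(1.5) + (1.75)·(1.5) + (2.75)·(-1.5) + (-4.25)·(-1.5)) / 3 = 4.5/3 = 1.5
  s[U,W] = ((-0.25)·(-0.25) + (1.75)·(-2.25) + (2.75)·(-0.25) + (-4.25)·(2.75)) / 3 = -16.25/3 = -5.4167
  s[V,V] = ((1.5)·(1.5) + (1.5)·(1.5) + (-1.5)·(-1.5) + (-1.5)·(-1.5)) / 3 = 9/3 = 3
  s[V,W] = ((1.5)·(-0.25) + (1.5)·(-2.25) + (-1.5)·(-0.25) + (-1.5)·(2.75)) / 3 = -7.5/3 = -2.5
  s[W,W] = ((-0.25)·(-0.25) + (-2.25)·(-2.25) + (-0.25)·(-0.25) + (2.75)·(2.75)) / 3 = 12.75/3 = 4.25
  Sample standard deviations s_i = √(s[i,i]):
  s(U) = √(9.5833) = 3.0957
  s(V) = √(3) = 1.7321
  s(W) = √(4.25) = 2.0616

Step 3 — r_{ij} = s_{ij} / (s_i · s_j):
  r[U,U] = 1 (diagonal).
  r[U,V] = 1.5 / (3.0957 · 1.7321) = 1.5 / 5.3619 = 0.2798
  r[U,W] = -5.4167 / (3.0957 · 2.0616) = -5.4167 / 6.3819 = -0.8487
  r[V,V] = 1 (diagonal).
  r[V,W] = -2.5 / (1.7321 · 2.0616) = -2.5 / 3.5707 = -0.7001
  r[W,W] = 1 (diagonal).

R is symmetric with unit diagonal. Assembling:

R = [[1, 0.2798, -0.8487],
 [0.2798, 1, -0.7001],
 [-0.8487, -0.7001, 1]]


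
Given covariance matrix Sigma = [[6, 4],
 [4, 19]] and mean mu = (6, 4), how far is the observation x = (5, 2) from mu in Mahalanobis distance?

Step 1 — centre the observation: (x - mu) = (-1, -2).

Step 2 — invert Sigma. det(Sigma) = 6·19 - (4)² = 98.
  Sigma^{-1} = (1/det) · [[d, -b], [-b, a]] = [[0.1939, -0.0408],
 [-0.0408, 0.0612]].

Step 3 — form the quadratic (x - mu)^T · Sigma^{-1} · (x - mu):
  Sigma^{-1} · (x - mu) = (-0.1122, -0.0816).
  (x - mu)^T · [Sigma^{-1} · (x - mu)] = (-1)·(-0.1122) + (-2)·(-0.0816) = 0.2755.

Step 4 — take square root: d = √(0.2755) ≈ 0.5249.

d(x, mu) = √(0.2755) ≈ 0.5249


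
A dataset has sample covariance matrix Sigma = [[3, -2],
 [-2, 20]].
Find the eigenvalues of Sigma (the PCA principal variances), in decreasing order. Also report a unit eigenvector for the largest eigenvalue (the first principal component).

Step 1 — characteristic polynomial of 2×2 Sigma:
  det(Sigma - λI) = λ² - trace · λ + det = 0.
  trace = 3 + 20 = 23, det = 3·20 - (-2)² = 56.
Step 2 — discriminant:
  Δ = trace² - 4·det = 529 - 224 = 305.
Step 3 — eigenvalues:
  λ = (trace ± √Δ)/2 = (23 ± 17.4642)/2,
  λ_1 = 20.2321,  λ_2 = 2.7679.

Step 4 — unit eigenvector for λ_1: solve (Sigma - λ_1 I)v = 0. First row:
  (3 - 20.2321)·v_x + (-2)·v_y = 0, i.e. (-17.2321)·v_x + (-2)·v_y = 0,
  so v ∝ (b, λ_1 - a) = (-2, 17.2321); multiply by -1 so the first entry is positive: u = (2, -17.2321).
  ||u|| = √((2)² + (-17.2321)²) = √(300.9461) ≈ 17.3478,
  v_1 = u/||u|| ≈ (0.1153, -0.9933) (||v_1|| = 1).

λ_1 = 20.2321,  λ_2 = 2.7679;  v_1 ≈ (0.1153, -0.9933)


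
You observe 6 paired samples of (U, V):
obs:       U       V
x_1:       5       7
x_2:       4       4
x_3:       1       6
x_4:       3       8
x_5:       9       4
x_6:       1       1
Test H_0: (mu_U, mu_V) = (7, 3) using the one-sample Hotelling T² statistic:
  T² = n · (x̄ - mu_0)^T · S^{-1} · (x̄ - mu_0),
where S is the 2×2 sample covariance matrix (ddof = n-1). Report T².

Step 1 — sample mean vector:
  mean(U) = (5 + 4 + 1 + 3 + 9 + 1) / 6 = 23/6 = 3.8333
  mean(V) = (7 + 4 + 6 + 8 + 4 + 1) / 6 = 30/6 = 5
  x̄ = (3.8333, 5),  deviation x̄ - mu_0 = (3.8333, 5) - (7, 3) = (-3.1667, 2).

Step 2 — sample covariance matrix, S[i,j] = (1/(n-1)) · Σ_k (x_{k,i} - mean_i) · (x_{k,j} - mean_j), divisor n-1 = 5:
  S[U,U] = ((1.1667)·(1.1667) + (0.1667)·(0.1667) + (-2.8333)·(-2.8333) + (-0.8333)·(-0.8333) + (5.1667)·(5.1667) + (-2.8333)·(-2.8333)) / 5 = 44.8333/5 = 8.9667
  S[U,V] = ((1.1667)·(2) + (0.1667)·(-1) + (-2.8333)·(1) + (-0.8333)·(3) + (5.1667)·(-1) + (-2.8333)·(-4)) / 5 = 3/5 = 0.6
  S[V,V] = ((2)·(2) + (-1)·(-1) + (1)·(1) + (3)·(3) + (-1)·(-1) + (-4)·(-4)) / 5 = 32/5 = 6.4
  S = [[8.9667, 0.6],
 [0.6, 6.4]].

Step 3 — invert S. det(S) = 8.9667·6.4 - (0.6)² = 57.0267.
  S^{-1} = (1/det) · [[d, -b], [-b, a]] = [[0.1122, -0.0105],
 [-0.0105, 0.1572]].

Step 4 — quadratic form (x̄ - mu_0)^T · S^{-1} · (x̄ - mu_0):
  S^{-1} · (x̄ - mu_0) = (-0.3764, 0.3478),
  (x̄ - mu_0)^T · [...] = (-3.1667)·(-0.3764) + (2)·(0.3478) = 1.8876.

Step 5 — scale by n: T² = 6 · 1.8876 = 11.3257.

T² ≈ 11.3257


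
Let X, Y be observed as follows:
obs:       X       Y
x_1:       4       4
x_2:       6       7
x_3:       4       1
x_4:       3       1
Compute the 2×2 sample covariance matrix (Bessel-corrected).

Step 1 — column means:
  mean(X) = (4 + 6 + 4 + 3) / 4 = 17/4 = 4.25
  mean(Y) = (4 + 7 + 1 + 1) / 4 = 13/4 = 3.25

Step 2 — sample covariance S[i,j] = (1/(n-1)) · Σ_k (x_{k,i} - mean_i) · (x_{k,j} - mean_j), with n-1 = 3.
  S[X,X] = ((-0.25)·(-0.25) + (1.75)·(1.75) + (-0.25)·(-0.25) + (-1.25)·(-1.25)) / 3 = 4.75/3 = 1.5833
  S[X,Y] = ((-0.25)·(0.75) + (1.75)·(3.75) + (-0.25)·(-2.25) + (-1.25)·(-2.25)) / 3 = 9.75/3 = 3.25
  S[Y,Y] = ((0.75)·(0.75) + (3.75)·(3.75) + (-2.25)·(-2.25) + (-2.25)·(-2.25)) / 3 = 24.75/3 = 8.25

S is symmetric (S[j,i] = S[i,j]). Assembling:

S = [[1.5833, 3.25],
 [3.25, 8.25]]


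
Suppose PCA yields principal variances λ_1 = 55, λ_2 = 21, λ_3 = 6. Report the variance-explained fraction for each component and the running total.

Step 1 — total variance = trace(Sigma) = Σ λ_i = 55 + 21 + 6 = 82.

Step 2 — fraction explained by component i = λ_i / Σ λ:
  PC1: 55/82 = 0.6707
  PC2: 21/82 = 0.2561
  PC3: 6/82 = 0.0732

Step 3 — cumulative fraction after k components = (λ_1 + ... + λ_k) / Σ λ:
  k = 1: 55/82 = 0.6707
  k = 2: (55 + 21)/82 = 76/82 = 0.9268
  k = 3: (55 + 21 + 6)/82 = 82/82 = 1

Summary (fraction, with percent):

explained: PC1 0.6707 (67.07%), PC2 0.2561 (25.61%), PC3 0.0732 (7.32%);  cumulative: 0.6707, 0.9268, 1


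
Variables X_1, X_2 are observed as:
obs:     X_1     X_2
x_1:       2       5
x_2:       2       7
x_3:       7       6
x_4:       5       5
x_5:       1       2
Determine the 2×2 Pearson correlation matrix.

Step 1 — column means:
  mean(X_1) = (2 + 2 + 7 + 5 + 1) / 5 = 17/5 = 3.4
  mean(X_2) = (5 + 7 + 6 + 5 + 2) / 5 = 25/5 = 5

Step 2 — sample variances and covariances s[i,j] = (1/(n-1)) · Σ_k (x_{k,i} - mean_i) · (x_{k,j} - mean_j), with n-1 = 4:
  s[X_1,X_1] = ((-1.4)·(-1.4) + (-1.4)·(-1.4) + (3.6)·(3.6) + (1.6)·(1.6) + (-2.4)·(-2.4)) / 4 = 25.2/4 = 6.3
  s[X_1,X_2] = ((-1.4)·(0) + (-1.4)·(2) + (3.6)·(1) + (1.6)·(0) + (-2.4)·(-3)) / 4 = 8/4 = 2
  s[X_2,X_2] = ((0)·(0) + (2)·(2) + (1)·(1) + (0)·(0) + (-3)·(-3)) / 4 = 14/4 = 3.5
  Sample standard deviations s_i = √(s[i,i]):
  s(X_1) = √(6.3) = 2.51
  s(X_2) = √(3.5) = 1.8708

Step 3 — r_{ij} = s_{ij} / (s_i · s_j):
  r[X_1,X_1] = 1 (diagonal).
  r[X_1,X_2] = 2 / (2.51 · 1.8708) = 2 / 4.6957 = 0.4259
  r[X_2,X_2] = 1 (diagonal).

R is symmetric with unit diagonal. Assembling:

R = [[1, 0.4259],
 [0.4259, 1]]


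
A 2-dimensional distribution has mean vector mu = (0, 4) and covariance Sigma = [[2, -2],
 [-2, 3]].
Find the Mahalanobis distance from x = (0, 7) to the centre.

Step 1 — centre the observation: (x - mu) = (0, 3).

Step 2 — invert Sigma. det(Sigma) = 2·3 - (-2)² = 2.
  Sigma^{-1} = (1/det) · [[d, -b], [-b, a]] = [[1.5, 1],
 [1, 1]].

Step 3 — form the quadratic (x - mu)^T · Sigma^{-1} · (x - mu):
  Sigma^{-1} · (x - mu) = (3, 3).
  (x - mu)^T · [Sigma^{-1} · (x - mu)] = (0)·(3) + (3)·(3) = 9.

Step 4 — take square root: d = √(9) ≈ 3.

d(x, mu) = √(9) ≈ 3


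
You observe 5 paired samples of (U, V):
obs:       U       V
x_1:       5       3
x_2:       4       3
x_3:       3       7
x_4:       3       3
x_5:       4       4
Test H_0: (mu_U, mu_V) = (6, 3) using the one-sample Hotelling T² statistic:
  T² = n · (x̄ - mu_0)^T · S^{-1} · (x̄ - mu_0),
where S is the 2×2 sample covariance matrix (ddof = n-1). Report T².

Step 1 — sample mean vector:
  mean(U) = (5 + 4 + 3 + 3 + 4) / 5 = 19/5 = 3.8
  mean(V) = (3 + 3 + 7 + 3 + 4) / 5 = 20/5 = 4
  x̄ = (3.8, 4),  deviation x̄ - mu_0 = (3.8, 4) - (6, 3) = (-2.2, 1).

Step 2 — sample covariance matrix, S[i,j] = (1/(n-1)) · Σ_k (x_{k,i} - mean_i) · (x_{k,j} - mean_j), divisor n-1 = 4:
  S[U,U] = ((1.2)·(1.2) + (0.2)·(0.2) + (-0.8)·(-0.8) + (-0.8)·(-0.8) + (0.2)·(0.2)) / 4 = 2.8/4 = 0.7
  S[U,V] = ((1.2)·(-1) + (0.2)·(-1) + (-0.8)·(3) + (-0.8)·(-1) + (0.2)·(0)) / 4 = -3/4 = -0.75
  S[V,V] = ((-1)·(-1) + (-1)·(-1) + (3)·(3) + (-1)·(-1) + (0)·(0)) / 4 = 12/4 = 3
  S = [[0.7, -0.75],
 [-0.75, 3]].

Step 3 — invert S. det(S) = 0.7·3 - (-0.75)² = 1.5375.
  S^{-1} = (1/det) · [[d, -b], [-b, a]] = [[1.9512, 0.4878],
 [0.4878, 0.4553]].

Step 4 — quadratic form (x̄ - mu_0)^T · S^{-1} · (x̄ - mu_0):
  S^{-1} · (x̄ - mu_0) = (-3.8049, -0.6179),
  (x̄ - mu_0)^T · [...] = (-2.2)·(-3.8049) + (1)·(-0.6179) = 7.7528.

Step 5 — scale by n: T² = 5 · 7.7528 = 38.7642.

T² ≈ 38.7642


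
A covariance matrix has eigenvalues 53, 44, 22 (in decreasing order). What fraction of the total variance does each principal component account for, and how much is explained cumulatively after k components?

Step 1 — total variance = trace(Sigma) = Σ λ_i = 53 + 44 + 22 = 119.

Step 2 — fraction explained by component i = λ_i / Σ λ:
  PC1: 53/119 = 0.4454
  PC2: 44/119 = 0.3697
  PC3: 22/119 = 0.1849

Step 3 — cumulative fraction after k components = (λ_1 + ... + λ_k) / Σ λ:
  k = 1: 53/119 = 0.4454
  k = 2: (53 + 44)/119 = 97/119 = 0.8151
  k = 3: (53 + 44 + 22)/119 = 119/119 = 1

Summary (fraction, with percent):

explained: PC1 0.4454 (44.54%), PC2 0.3697 (36.97%), PC3 0.1849 (18.49%);  cumulative: 0.4454, 0.8151, 1


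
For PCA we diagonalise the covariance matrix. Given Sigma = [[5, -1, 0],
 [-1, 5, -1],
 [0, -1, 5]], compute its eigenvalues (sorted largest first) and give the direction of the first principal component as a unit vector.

Step 1 — characteristic polynomial p(λ) = det(λI - Sigma) = λ³ - tr·λ² + c_1·λ - det, where tr = trace, c_1 = sum of the principal 2×2 minors, det = det(Sigma):
  tr = 5 + 5 + 5 = 15,
  c_1 = (5·5 - (-1)²) + (5·5 - (0)²) + (5·5 - (-1)²) = 24 + 25 + 24 = 73,
  det = 5·(5·5 - (-1)²) - (-1)·((-1)·5 - (-1)·(0)) + (0)·((-1)·(-1) - 5·(0)) = 5·(24) - (-1)·(-5) + (0)·(1) = 115.
  So p(λ) = λ³ - 15λ² + 73λ - 115.
Step 2 — look for an integer root (rational root theorem: any rational root is an integer divisor of 115). Testing λ = 5:
  p(5) = 125 - 375 + 365 - 115 = 0  ✓
  Dividing out (λ - 5): p(λ) = (λ - 5)(λ² - 10λ + 23).
Step 3 — remaining eigenvalues from the quadratic λ² - 10λ + 23 = 0:
  Δ = 10² - 4·23 = 100 - 92 = 8,  λ = (10 ± √8)/2 = (10 ± 2.8284)/2 ≈ 6.4142 or 3.5858.
  Sorted: λ_1 = 6.4142,  λ_2 = 5,  λ_3 = 3.5858  (check: sum = 15 = tr ✓).

Step 4 — unit eigenvector for λ_1 ≈ 6.4142: v spans the null space of (Sigma - λ_1 I), whose rows are
  r_1 = (-1.4142, -1, 0),  r_2 = (-1, -1.4142, -1),  r_3 = (0, -1, -1.4142).
  v is orthogonal to every row, so take v ∝ r_1 × r_2 = ((-1)·(-1) - (0)·(-1.4142), (0)·(-1) - (-1.4142)·(-1), (-1.4142)·(-1.4142) - (-1)·(-1)) ≈ (1, -1.4142, 1).
  Let u = (1, -1.4142, 1).
  ||u|| = √((1)² + (-1.4142)² + (1)²) = √(4) ≈ 2,  v_1 = u/||u|| ≈ (0.5, -0.7071, 0.5) (||v_1|| = 1).

λ_1 = 6.4142,  λ_2 = 5,  λ_3 = 3.5858;  v_1 ≈ (0.5, -0.7071, 0.5)


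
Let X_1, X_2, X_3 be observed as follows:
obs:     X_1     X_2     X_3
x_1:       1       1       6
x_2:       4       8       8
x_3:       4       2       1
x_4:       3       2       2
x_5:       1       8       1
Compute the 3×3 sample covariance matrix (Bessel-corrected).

Step 1 — column means:
  mean(X_1) = (1 + 4 + 4 + 3 + 1) / 5 = 13/5 = 2.6
  mean(X_2) = (1 + 8 + 2 + 2 + 8) / 5 = 21/5 = 4.2
  mean(X_3) = (6 + 8 + 1 + 2 + 1) / 5 = 18/5 = 3.6

Step 2 — sample covariance S[i,j] = (1/(n-1)) · Σ_k (x_{k,i} - mean_i) · (x_{k,j} - mean_j), with n-1 = 4.
  S[X_1,X_1] = ((-1.6)·(-1.6) + (1.4)·(1.4) + (1.4)·(1.4) + (0.4)·(0.4) + (-1.6)·(-1.6)) / 4 = 9.2/4 = 2.3
  S[X_1,X_2] = ((-1.6)·(-3.2) + (1.4)·(3.8) + (1.4)·(-2.2) + (0.4)·(-2.2) + (-1.6)·(3.8)) / 4 = 0.4/4 = 0.1
  S[X_1,X_3] = ((-1.6)·(2.4) + (1.4)·(4.4) + (1.4)·(-2.6) + (0.4)·(-1.6) + (-1.6)·(-2.6)) / 4 = 2.2/4 = 0.55
  S[X_2,X_2] = ((-3.2)·(-3.2) + (3.8)·(3.8) + (-2.2)·(-2.2) + (-2.2)·(-2.2) + (3.8)·(3.8)) / 4 = 48.8/4 = 12.2
  S[X_2,X_3] = ((-3.2)·(2.4) + (3.8)·(4.4) + (-2.2)·(-2.6) + (-2.2)·(-1.6) + (3.8)·(-2.6)) / 4 = 8.4/4 = 2.1
  S[X_3,X_3] = ((2.4)·(2.4) + (4.4)·(4.4) + (-2.6)·(-2.6) + (-1.6)·(-1.6) + (-2.6)·(-2.6)) / 4 = 41.2/4 = 10.3

S is symmetric (S[j,i] = S[i,j]). Assembling:

S = [[2.3, 0.1, 0.55],
 [0.1, 12.2, 2.1],
 [0.55, 2.1, 10.3]]


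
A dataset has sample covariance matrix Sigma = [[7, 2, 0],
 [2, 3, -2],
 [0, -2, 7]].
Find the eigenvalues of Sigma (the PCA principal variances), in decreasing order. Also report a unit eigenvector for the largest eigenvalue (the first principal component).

Step 1 — characteristic polynomial p(λ) = det(λI - Sigma) = λ³ - tr·λ² + c_1·λ - det, where tr = trace, c_1 = sum of the principal 2×2 minors, det = det(Sigma):
  tr = 7 + 3 + 7 = 17,
  c_1 = (7·3 - (2)²) + (7·7 - (0)²) + (3·7 - (-2)²) = 17 + 49 + 17 = 83,
  det = 7·(3·7 - (-2)²) - (2)·((2)·7 - (-2)·(0)) + (0)·((2)·(-2) - 3·(0)) = 7·(17) - (2)·(14) + (0)·(-4) = 91.
  So p(λ) = λ³ - 17λ² + 83λ - 91.
Step 2 — look for an integer root (rational root theorem: any rational root is an integer divisor of 91). Testing λ = 7:
  p(7) = 343 - 833 + 581 - 91 = 0  ✓
  Dividing out (λ - 7): p(λ) = (λ - 7)(λ² - 10λ + 13).
Step 3 — remaining eigenvalues from the quadratic λ² - 10λ + 13 = 0:
  Δ = 10² - 4·13 = 100 - 52 = 48,  λ = (10 ± √48)/2 = (10 ± 6.9282)/2 ≈ 8.4641 or 1.5359.
  Sorted: λ_1 = 8.4641,  λ_2 = 7,  λ_3 = 1.5359  (check: sum = 17 = tr ✓).

Step 4 — unit eigenvector for λ_1 ≈ 8.4641: v spans the null space of (Sigma - λ_1 I), whose rows are
  r_1 = (-1.4641, 2, 0),  r_2 = (2, -5.4641, -2),  r_3 = (0, -2, -1.4641).
  v is orthogonal to every row, so take v ∝ r_1 × r_2 = ((2)·(-2) - (0)·(-5.4641), (0)·(2) - (-1.4641)·(-2), (-1.4641)·(-5.4641) - (2)·(2)) ≈ (-4, -2.9282, 4).
  Rescale (multiply by -1 so the first nonzero entry is positive): u = (4, 2.9282, -4).
  ||u|| = √((4)² + (2.9282)² + (-4)²) = √(40.5744) ≈ 6.3698,  v_1 = u/||u|| ≈ (0.628, 0.4597, -0.628) (||v_1|| = 1).

λ_1 = 8.4641,  λ_2 = 7,  λ_3 = 1.5359;  v_1 ≈ (0.628, 0.4597, -0.628)


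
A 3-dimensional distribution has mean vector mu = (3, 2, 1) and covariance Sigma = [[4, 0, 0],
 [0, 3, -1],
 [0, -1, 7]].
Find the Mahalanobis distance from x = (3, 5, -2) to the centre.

Step 1 — centre the observation: (x - mu) = (0, 3, -3).

Step 2 — invert Sigma (cofactor / det for 3×3, or solve directly):
  Sigma^{-1} = [[0.25, 0, 0],
 [0, 0.35, 0.05],
 [0, 0.05, 0.15]].

Step 3 — form the quadratic (x - mu)^T · Sigma^{-1} · (x - mu):
  Sigma^{-1} · (x - mu) = (0, 0.9, -0.3).
  (x - mu)^T · [Sigma^{-1} · (x - mu)] = (0)·(0) + (3)·(0.9) + (-3)·(-0.3) = 3.6.

Step 4 — take square root: d = √(3.6) ≈ 1.8974.

d(x, mu) = √(3.6) ≈ 1.8974


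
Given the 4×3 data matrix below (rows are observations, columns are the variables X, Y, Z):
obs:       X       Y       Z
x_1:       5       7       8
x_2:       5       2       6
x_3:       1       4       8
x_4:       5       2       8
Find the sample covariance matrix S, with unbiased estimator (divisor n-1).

Step 1 — column means:
  mean(X) = (5 + 5 + 1 + 5) / 4 = 16/4 = 4
  mean(Y) = (7 + 2 + 4 + 2) / 4 = 15/4 = 3.75
  mean(Z) = (8 + 6 + 8 + 8) / 4 = 30/4 = 7.5

Step 2 — sample covariance S[i,j] = (1/(n-1)) · Σ_k (x_{k,i} - mean_i) · (x_{k,j} - mean_j), with n-1 = 3.
  S[X,X] = ((1)·(1) + (1)·(1) + (-3)·(-3) + (1)·(1)) / 3 = 12/3 = 4
  S[X,Y] = ((1)·(3.25) + (1)·(-1.75) + (-3)·(0.25) + (1)·(-1.75)) / 3 = -1/3 = -0.3333
  S[X,Z] = ((1)·(0.5) + (1)·(-1.5) + (-3)·(0.5) + (1)·(0.5)) / 3 = -2/3 = -0.6667
  S[Y,Y] = ((3.25)·(3.25) + (-1.75)·(-1.75) + (0.25)·(0.25) + (-1.75)·(-1.75)) / 3 = 16.75/3 = 5.5833
  S[Y,Z] = ((3.25)·(0.5) + (-1.75)·(-1.5) + (0.25)·(0.5) + (-1.75)·(0.5)) / 3 = 3.5/3 = 1.1667
  S[Z,Z] = ((0.5)·(0.5) + (-1.5)·(-1.5) + (0.5)·(0.5) + (0.5)·(0.5)) / 3 = 3/3 = 1

S is symmetric (S[j,i] = S[i,j]). Assembling:

S = [[4, -0.3333, -0.6667],
 [-0.3333, 5.5833, 1.1667],
 [-0.6667, 1.1667, 1]]


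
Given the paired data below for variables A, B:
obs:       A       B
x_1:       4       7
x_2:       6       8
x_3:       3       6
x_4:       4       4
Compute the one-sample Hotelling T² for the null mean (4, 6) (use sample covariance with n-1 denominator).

Step 1 — sample mean vector:
  mean(A) = (4 + 6 + 3 + 4) / 4 = 17/4 = 4.25
  mean(B) = (7 + 8 + 6 + 4) / 4 = 25/4 = 6.25
  x̄ = (4.25, 6.25),  deviation x̄ - mu_0 = (4.25, 6.25) - (4, 6) = (0.25, 0.25).

Step 2 — sample covariance matrix, S[i,j] = (1/(n-1)) · Σ_k (x_{k,i} - mean_i) · (x_{k,j} - mean_j), divisor n-1 = 3:
  S[A,A] = ((-0.25)·(-0.25) + (1.75)·(1.75) + (-1.25)·(-1.25) + (-0.25)·(-0.25)) / 3 = 4.75/3 = 1.5833
  S[A,B] = ((-0.25)·(0.75) + (1.75)·(1.75) + (-1.25)·(-0.25) + (-0.25)·(-2.25)) / 3 = 3.75/3 = 1.25
  S[B,B] = ((0.75)·(0.75) + (1.75)·(1.75) + (-0.25)·(-0.25) + (-2.25)·(-2.25)) / 3 = 8.75/3 = 2.9167
  S = [[1.5833, 1.25],
 [1.25, 2.9167]].

Step 3 — invert S. det(S) = 1.5833·2.9167 - (1.25)² = 3.0556.
  S^{-1} = (1/det) · [[d, -b], [-b, a]] = [[0.9545, -0.4091],
 [-0.4091, 0.5182]].

Step 4 — quadratic form (x̄ - mu_0)^T · S^{-1} · (x̄ - mu_0):
  S^{-1} · (x̄ - mu_0) = (0.1364, 0.0273),
  (x̄ - mu_0)^T · [...] = (0.25)·(0.1364) + (0.25)·(0.0273) = 0.0409.

Step 5 — scale by n: T² = 4 · 0.0409 = 0.1636.

T² ≈ 0.1636


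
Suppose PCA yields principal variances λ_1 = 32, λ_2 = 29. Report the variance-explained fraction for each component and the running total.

Step 1 — total variance = trace(Sigma) = Σ λ_i = 32 + 29 = 61.

Step 2 — fraction explained by component i = λ_i / Σ λ:
  PC1: 32/61 = 0.5246
  PC2: 29/61 = 0.4754

Step 3 — cumulative fraction after k components = (λ_1 + ... + λ_k) / Σ λ:
  k = 1: 32/61 = 0.5246
  k = 2: (32 + 29)/61 = 61/61 = 1

Summary (fraction, with percent):

explained: PC1 0.5246 (52.46%), PC2 0.4754 (47.54%);  cumulative: 0.5246, 1


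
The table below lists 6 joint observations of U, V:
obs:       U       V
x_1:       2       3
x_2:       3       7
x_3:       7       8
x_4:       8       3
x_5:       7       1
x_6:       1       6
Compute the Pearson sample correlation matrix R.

Step 1 — column means:
  mean(U) = (2 + 3 + 7 + 8 + 7 + 1) / 6 = 28/6 = 4.6667
  mean(V) = (3 + 7 + 8 + 3 + 1 + 6) / 6 = 28/6 = 4.6667

Step 2 — sample variances and covariances s[i,j] = (1/(n-1)) · Σ_k (x_{k,i} - mean_i) · (x_{k,j} - mean_j), with n-1 = 5:
  s[U,U] = ((-2.6667)·(-2.6667) + (-1.6667)·(-1.6667) + (2.3333)·(2.3333) + (3.3333)·(3.3333) + (2.3333)·(2.3333) + (-3.6667)·(-3.6667)) / 5 = 45.3333/5 = 9.0667
  s[U,V] = ((-2.6667)·(-1.6667) + (-1.6667)·(2.3333) + (2.3333)·(3.3333) + (3.3333)·(-1.6667) + (2.3333)·(-3.6667) + (-3.6667)·(1.3333)) / 5 = -10.6667/5 = -2.1333
  s[V,V] = ((-1.6667)·(-1.6667) + (2.3333)·(2.3333) + (3.3333)·(3.3333) + (-1.6667)·(-1.6667) + (-3.6667)·(-3.6667) + (1.3333)·(1.3333)) / 5 = 37.3333/5 = 7.4667
  Sample standard deviations s_i = √(s[i,i]):
  s(U) = √(9.0667) = 3.0111
  s(V) = √(7.4667) = 2.7325

Step 3 — r_{ij} = s_{ij} / (s_i · s_j):
  r[U,U] = 1 (diagonal).
  r[U,V] = -2.1333 / (3.0111 · 2.7325) = -2.1333 / 8.2279 = -0.2593
  r[V,V] = 1 (diagonal).

R is symmetric with unit diagonal. Assembling:

R = [[1, -0.2593],
 [-0.2593, 1]]


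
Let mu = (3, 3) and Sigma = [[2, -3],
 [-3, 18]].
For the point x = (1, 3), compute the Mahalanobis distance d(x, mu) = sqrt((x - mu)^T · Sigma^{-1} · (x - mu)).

Step 1 — centre the observation: (x - mu) = (-2, 0).

Step 2 — invert Sigma. det(Sigma) = 2·18 - (-3)² = 27.
  Sigma^{-1} = (1/det) · [[d, -b], [-b, a]] = [[0.6667, 0.1111],
 [0.1111, 0.0741]].

Step 3 — form the quadratic (x - mu)^T · Sigma^{-1} · (x - mu):
  Sigma^{-1} · (x - mu) = (-1.3333, -0.2222).
  (x - mu)^T · [Sigma^{-1} · (x - mu)] = (-2)·(-1.3333) + (0)·(-0.2222) = 2.6667.

Step 4 — take square root: d = √(2.6667) ≈ 1.633.

d(x, mu) = √(2.6667) ≈ 1.633


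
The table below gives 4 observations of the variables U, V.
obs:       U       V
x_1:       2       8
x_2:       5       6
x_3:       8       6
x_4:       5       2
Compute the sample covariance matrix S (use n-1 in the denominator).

Step 1 — column means:
  mean(U) = (2 + 5 + 8 + 5) / 4 = 20/4 = 5
  mean(V) = (8 + 6 + 6 + 2) / 4 = 22/4 = 5.5

Step 2 — sample covariance S[i,j] = (1/(n-1)) · Σ_k (x_{k,i} - mean_i) · (x_{k,j} - mean_j), with n-1 = 3.
  S[U,U] = ((-3)·(-3) + (0)·(0) + (3)·(3) + (0)·(0)) / 3 = 18/3 = 6
  S[U,V] = ((-3)·(2.5) + (0)·(0.5) + (3)·(0.5) + (0)·(-3.5)) / 3 = -6/3 = -2
  S[V,V] = ((2.5)·(2.5) + (0.5)·(0.5) + (0.5)·(0.5) + (-3.5)·(-3.5)) / 3 = 19/3 = 6.3333

S is symmetric (S[j,i] = S[i,j]). Assembling:

S = [[6, -2],
 [-2, 6.3333]]


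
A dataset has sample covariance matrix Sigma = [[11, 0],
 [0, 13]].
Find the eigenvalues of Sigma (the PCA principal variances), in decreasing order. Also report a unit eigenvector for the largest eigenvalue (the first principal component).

Step 1 — characteristic polynomial of 2×2 Sigma:
  det(Sigma - λI) = λ² - trace · λ + det = 0.
  trace = 11 + 13 = 24, det = 11·13 - (0)² = 143.
Step 2 — discriminant:
  Δ = trace² - 4·det = 576 - 572 = 4.
Step 3 — eigenvalues:
  λ = (trace ± √Δ)/2 = (24 ± 2)/2,
  λ_1 = 13,  λ_2 = 11.

Step 4 — unit eigenvector for λ_1: Sigma is diagonal, so its eigenvectors are the coordinate axes. λ_1 = 13 is the diagonal entry on the second coordinate axis, hence
  v_1 = (0, 1) (||v_1|| = 1).

λ_1 = 13,  λ_2 = 11;  v_1 ≈ (0, 1)


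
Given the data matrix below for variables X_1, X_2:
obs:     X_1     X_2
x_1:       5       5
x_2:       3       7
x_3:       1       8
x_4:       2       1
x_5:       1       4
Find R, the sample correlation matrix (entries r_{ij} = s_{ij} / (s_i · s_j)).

Step 1 — column means:
  mean(X_1) = (5 + 3 + 1 + 2 + 1) / 5 = 12/5 = 2.4
  mean(X_2) = (5 + 7 + 8 + 1 + 4) / 5 = 25/5 = 5

Step 2 — sample variances and covariances s[i,j] = (1/(n-1)) · Σ_k (x_{k,i} - mean_i) · (x_{k,j} - mean_j), with n-1 = 4:
  s[X_1,X_1] = ((2.6)·(2.6) + (0.6)·(0.6) + (-1.4)·(-1.4) + (-0.4)·(-0.4) + (-1.4)·(-1.4)) / 4 = 11.2/4 = 2.8
  s[X_1,X_2] = ((2.6)·(0) + (0.6)·(2) + (-1.4)·(3) + (-0.4)·(-4) + (-1.4)·(-1)) / 4 = 0/4 = 0
  s[X_2,X_2] = ((0)·(0) + (2)·(2) + (3)·(3) + (-4)·(-4) + (-1)·(-1)) / 4 = 30/4 = 7.5
  Sample standard deviations s_i = √(s[i,i]):
  s(X_1) = √(2.8) = 1.6733
  s(X_2) = √(7.5) = 2.7386

Step 3 — r_{ij} = s_{ij} / (s_i · s_j):
  r[X_1,X_1] = 1 (diagonal).
  r[X_1,X_2] = 0 / (1.6733 · 2.7386) = 0 / 4.5826 = 0
  r[X_2,X_2] = 1 (diagonal).

R is symmetric with unit diagonal. Assembling:

R = [[1, 0],
 [0, 1]]


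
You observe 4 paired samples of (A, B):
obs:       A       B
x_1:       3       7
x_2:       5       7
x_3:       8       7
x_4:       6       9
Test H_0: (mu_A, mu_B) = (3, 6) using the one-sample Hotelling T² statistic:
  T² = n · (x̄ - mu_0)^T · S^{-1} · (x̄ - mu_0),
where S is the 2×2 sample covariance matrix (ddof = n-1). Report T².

Step 1 — sample mean vector:
  mean(A) = (3 + 5 + 8 + 6) / 4 = 22/4 = 5.5
  mean(B) = (7 + 7 + 7 + 9) / 4 = 30/4 = 7.5
  x̄ = (5.5, 7.5),  deviation x̄ - mu_0 = (5.5, 7.5) - (3, 6) = (2.5, 1.5).

Step 2 — sample covariance matrix, S[i,j] = (1/(n-1)) · Σ_k (x_{k,i} - mean_i) · (x_{k,j} - mean_j), divisor n-1 = 3:
  S[A,A] = ((-2.5)·(-2.5) + (-0.5)·(-0.5) + (2.5)·(2.5) + (0.5)·(0.5)) / 3 = 13/3 = 4.3333
  S[A,B] = ((-2.5)·(-0.5) + (-0.5)·(-0.5) + (2.5)·(-0.5) + (0.5)·(1.5)) / 3 = 1/3 = 0.3333
  S[B,B] = ((-0.5)·(-0.5) + (-0.5)·(-0.5) + (-0.5)·(-0.5) + (1.5)·(1.5)) / 3 = 3/3 = 1
  S = [[4.3333, 0.3333],
 [0.3333, 1]].

Step 3 — invert S. det(S) = 4.3333·1 - (0.3333)² = 4.2222.
  S^{-1} = (1/det) · [[d, -b], [-b, a]] = [[0.2368, -0.0789],
 [-0.0789, 1.0263]].

Step 4 — quadratic form (x̄ - mu_0)^T · S^{-1} · (x̄ - mu_0):
  S^{-1} · (x̄ - mu_0) = (0.4737, 1.3421),
  (x̄ - mu_0)^T · [...] = (2.5)·(0.4737) + (1.5)·(1.3421) = 3.1974.

Step 5 — scale by n: T² = 4 · 3.1974 = 12.7895.

T² ≈ 12.7895


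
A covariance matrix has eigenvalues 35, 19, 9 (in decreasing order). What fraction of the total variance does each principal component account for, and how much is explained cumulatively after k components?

Step 1 — total variance = trace(Sigma) = Σ λ_i = 35 + 19 + 9 = 63.

Step 2 — fraction explained by component i = λ_i / Σ λ:
  PC1: 35/63 = 0.5556
  PC2: 19/63 = 0.3016
  PC3: 9/63 = 0.1429

Step 3 — cumulative fraction after k components = (λ_1 + ... + λ_k) / Σ λ:
  k = 1: 35/63 = 0.5556
  k = 2: (35 + 19)/63 = 54/63 = 0.8571
  k = 3: (35 + 19 + 9)/63 = 63/63 = 1

Summary (fraction, with percent):

explained: PC1 0.5556 (55.56%), PC2 0.3016 (30.16%), PC3 0.1429 (14.29%);  cumulative: 0.5556, 0.8571, 1


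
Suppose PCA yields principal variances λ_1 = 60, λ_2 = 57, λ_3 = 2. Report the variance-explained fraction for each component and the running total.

Step 1 — total variance = trace(Sigma) = Σ λ_i = 60 + 57 + 2 = 119.

Step 2 — fraction explained by component i = λ_i / Σ λ:
  PC1: 60/119 = 0.5042
  PC2: 57/119 = 0.479
  PC3: 2/119 = 0.0168

Step 3 — cumulative fraction after k components = (λ_1 + ... + λ_k) / Σ λ:
  k = 1: 60/119 = 0.5042
  k = 2: (60 + 57)/119 = 117/119 = 0.9832
  k = 3: (60 + 57 + 2)/119 = 119/119 = 1

Summary (fraction, with percent):

explained: PC1 0.5042 (50.42%), PC2 0.479 (47.9%), PC3 0.0168 (1.68%);  cumulative: 0.5042, 0.9832, 1


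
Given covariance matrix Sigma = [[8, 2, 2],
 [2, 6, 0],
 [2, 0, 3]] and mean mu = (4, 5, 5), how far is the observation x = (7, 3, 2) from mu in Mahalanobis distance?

Step 1 — centre the observation: (x - mu) = (3, -2, -3).

Step 2 — invert Sigma (cofactor / det for 3×3, or solve directly):
  Sigma^{-1} = [[0.1667, -0.0556, -0.1111],
 [-0.0556, 0.1852, 0.037],
 [-0.1111, 0.037, 0.4074]].

Step 3 — form the quadratic (x - mu)^T · Sigma^{-1} · (x - mu):
  Sigma^{-1} · (x - mu) = (0.9444, -0.6481, -1.6296).
  (x - mu)^T · [Sigma^{-1} · (x - mu)] = (3)·(0.9444) + (-2)·(-0.6481) + (-3)·(-1.6296) = 9.0185.

Step 4 — take square root: d = √(9.0185) ≈ 3.0031.

d(x, mu) = √(9.0185) ≈ 3.0031
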